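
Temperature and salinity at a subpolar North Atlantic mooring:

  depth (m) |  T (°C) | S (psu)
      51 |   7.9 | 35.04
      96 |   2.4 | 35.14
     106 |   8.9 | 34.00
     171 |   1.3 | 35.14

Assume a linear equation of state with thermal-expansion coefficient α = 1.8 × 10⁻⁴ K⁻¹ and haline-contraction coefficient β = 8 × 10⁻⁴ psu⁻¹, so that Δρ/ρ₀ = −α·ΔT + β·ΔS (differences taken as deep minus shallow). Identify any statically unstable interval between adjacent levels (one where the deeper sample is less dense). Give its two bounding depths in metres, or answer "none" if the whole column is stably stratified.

96–106 m

Evaluate Δρ/ρ₀ = −αΔT + βΔS across each adjacent pair:
  51–96 m: −αΔT+βΔS = −(1.8 × 10⁻⁴)(-5.5)+(8 × 10⁻⁴)(+0.10) = 1.1 × 10⁻³ → stable
  96–106 m: −αΔT+βΔS = −(1.8 × 10⁻⁴)(+6.5)+(8 × 10⁻⁴)(-1.14) = -2.1 × 10⁻³ → UNSTABLE
  106–171 m: −αΔT+βΔS = −(1.8 × 10⁻⁴)(-7.6)+(8 × 10⁻⁴)(+1.14) = 2.3 × 10⁻³ → stable
The 96–106 m interval has Δρ < 0: lighter water underlies denser water.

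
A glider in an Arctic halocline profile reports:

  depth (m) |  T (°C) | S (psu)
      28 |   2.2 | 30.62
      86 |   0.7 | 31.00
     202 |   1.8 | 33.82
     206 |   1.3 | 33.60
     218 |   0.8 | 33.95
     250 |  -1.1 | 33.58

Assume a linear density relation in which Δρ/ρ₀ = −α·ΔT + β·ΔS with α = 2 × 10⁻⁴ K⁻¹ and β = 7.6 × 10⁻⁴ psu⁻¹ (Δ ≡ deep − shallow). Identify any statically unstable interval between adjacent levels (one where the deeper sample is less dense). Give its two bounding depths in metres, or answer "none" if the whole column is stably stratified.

Evaluate Δρ/ρ₀ = −αΔT + βΔS across each adjacent pair:
  28–86 m: −αΔT+βΔS = −(2 × 10⁻⁴)(-1.5)+(7.6 × 10⁻⁴)(+0.38) = 5.9 × 10⁻⁴ → stable
  86–202 m: −αΔT+βΔS = −(2 × 10⁻⁴)(+1.1)+(7.6 × 10⁻⁴)(+2.82) = 1.9 × 10⁻³ → stable
  202–206 m: −αΔT+βΔS = −(2 × 10⁻⁴)(-0.5)+(7.6 × 10⁻⁴)(-0.22) = -6.7 × 10⁻⁵ → UNSTABLE
  206–218 m: −αΔT+βΔS = −(2 × 10⁻⁴)(-0.5)+(7.6 × 10⁻⁴)(+0.35) = 3.7 × 10⁻⁴ → stable
  218–250 m: −αΔT+βΔS = −(2 × 10⁻⁴)(-1.9)+(7.6 × 10⁻⁴)(-0.37) = 9.9 × 10⁻⁵ → stable
The 202–206 m interval has Δρ < 0: lighter water underlies denser water.

202–206 m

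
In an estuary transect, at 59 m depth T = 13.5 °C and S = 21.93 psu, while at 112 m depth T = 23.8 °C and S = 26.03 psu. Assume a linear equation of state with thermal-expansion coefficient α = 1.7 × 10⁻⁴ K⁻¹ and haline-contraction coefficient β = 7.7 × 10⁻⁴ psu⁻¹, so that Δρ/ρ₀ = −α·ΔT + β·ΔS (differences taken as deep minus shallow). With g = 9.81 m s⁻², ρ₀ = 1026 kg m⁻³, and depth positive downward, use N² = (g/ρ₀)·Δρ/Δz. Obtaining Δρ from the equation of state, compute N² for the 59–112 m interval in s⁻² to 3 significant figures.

ΔT = +10.3 K, ΔS = +4.10 psu (deep − shallow).
Δρ/ρ₀ = −αΔT + βΔS = -1.751 × 10⁻³ + 3.157 × 10⁻³ = 1.406 × 10⁻³, so Δρ ≈ 1.443 kg m⁻³.
N² = (g/ρ₀)·Δρ/Δz = g·(Δρ/ρ₀)/Δz = 9.81 × 1.406 × 10⁻³ / 53 = 2.6024 × 10⁻⁴ s⁻² ≈ 2.60 × 10⁻⁴ s⁻².

2.60 × 10⁻⁴ s⁻²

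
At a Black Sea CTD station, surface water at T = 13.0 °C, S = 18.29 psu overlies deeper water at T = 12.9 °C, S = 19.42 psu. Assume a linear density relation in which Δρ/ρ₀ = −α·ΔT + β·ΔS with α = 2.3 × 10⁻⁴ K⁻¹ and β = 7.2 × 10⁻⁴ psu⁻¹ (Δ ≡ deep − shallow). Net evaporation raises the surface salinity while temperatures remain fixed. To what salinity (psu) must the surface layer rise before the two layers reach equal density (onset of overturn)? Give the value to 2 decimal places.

19.45 psu

Neutral buoyancy requires −α(T_deep − T_surf) + β(S_deep − S_surf′) = 0.
S_surf′ = S_deep − (α/β)·ΔT = 19.42 − (2.3 × 10⁻⁴/7.2 × 10⁻⁴)·(-0.1) = 19.4519 psu.
Increase required: 19.4519 − 18.29 = 1.1619 psu.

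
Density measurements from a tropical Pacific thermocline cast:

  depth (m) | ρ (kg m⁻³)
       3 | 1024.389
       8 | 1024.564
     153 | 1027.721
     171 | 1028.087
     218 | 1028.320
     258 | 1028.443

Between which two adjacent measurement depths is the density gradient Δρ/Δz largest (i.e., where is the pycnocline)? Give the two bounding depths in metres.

3–8 m

Compute the density gradient over each adjacent pair:
  3–8 m: Δρ/Δz = 0.175/5 = 0.035 kg m⁻⁴
  8–153 m: Δρ/Δz = 3.157/145 = 0.022 kg m⁻⁴
  153–171 m: Δρ/Δz = 0.366/18 = 0.020 kg m⁻⁴
  171–218 m: Δρ/Δz = 0.233/47 = 5.0 × 10⁻³ kg m⁻⁴
  218–258 m: Δρ/Δz = 0.123/40 = 3.1 × 10⁻³ kg m⁻⁴
The largest gradient is in the 3–8 m interval — the pycnocline.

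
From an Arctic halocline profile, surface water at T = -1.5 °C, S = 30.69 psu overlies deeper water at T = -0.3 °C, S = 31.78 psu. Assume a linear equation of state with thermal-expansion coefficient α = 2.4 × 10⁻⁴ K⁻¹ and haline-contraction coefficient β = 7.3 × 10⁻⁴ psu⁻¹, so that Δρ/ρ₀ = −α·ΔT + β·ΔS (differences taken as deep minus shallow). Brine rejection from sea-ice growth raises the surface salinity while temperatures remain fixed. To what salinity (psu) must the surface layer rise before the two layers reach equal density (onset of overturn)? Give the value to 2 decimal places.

Neutral buoyancy requires −α(T_deep − T_surf) + β(S_deep − S_surf′) = 0.
S_surf′ = S_deep − (α/β)·ΔT = 31.78 − (2.4 × 10⁻⁴/7.3 × 10⁻⁴)·(+1.2) = 31.3855 psu.
Increase required: 31.3855 − 30.69 = 0.6955 psu.

31.39 psu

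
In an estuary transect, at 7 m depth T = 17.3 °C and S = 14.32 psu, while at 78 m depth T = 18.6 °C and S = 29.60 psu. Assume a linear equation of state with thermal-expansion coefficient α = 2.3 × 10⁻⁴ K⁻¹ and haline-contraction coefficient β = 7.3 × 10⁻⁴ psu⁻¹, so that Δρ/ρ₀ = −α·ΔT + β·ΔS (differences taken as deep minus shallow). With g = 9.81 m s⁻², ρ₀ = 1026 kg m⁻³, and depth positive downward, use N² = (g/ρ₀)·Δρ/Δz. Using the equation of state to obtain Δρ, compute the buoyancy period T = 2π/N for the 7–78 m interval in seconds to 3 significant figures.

ΔT = +1.3 K, ΔS = +15.28 psu (deep − shallow).
Δρ/ρ₀ = −αΔT + βΔS = -2.99 × 10⁻⁴ + 0.0111544 = 0.0108554, so Δρ ≈ 11.14 kg m⁻³.
N² = (g/ρ₀)·Δρ/Δz = g·(Δρ/ρ₀)/Δz = 9.81 × 0.0108554 / 71 = 1.4999 × 10⁻³ s⁻².
N = √(1.4999 × 10⁻³) = 0.038729 rad s⁻¹ → T = 2π/N = 162.23 s ≈ 162 s.

162 s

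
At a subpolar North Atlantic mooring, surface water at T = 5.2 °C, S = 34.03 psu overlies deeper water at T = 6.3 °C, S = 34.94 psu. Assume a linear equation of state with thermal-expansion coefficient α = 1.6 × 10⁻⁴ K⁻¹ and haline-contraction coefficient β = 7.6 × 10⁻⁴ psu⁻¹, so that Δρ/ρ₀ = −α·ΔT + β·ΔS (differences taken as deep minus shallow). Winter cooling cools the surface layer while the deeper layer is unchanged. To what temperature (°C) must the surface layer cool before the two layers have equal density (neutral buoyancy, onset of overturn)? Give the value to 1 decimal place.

2.0 °C

Neutral buoyancy requires Δρ = 0, i.e. −α(T_deep − T_surf′) + β(S_deep − S_surf) = 0.
T_surf′ = T_deep − (β/α)·ΔS = 6.3 − (7.6 × 10⁻⁴/1.6 × 10⁻⁴)·(+0.91) = 1.978 °C.
Cooling required: 5.2 − (1.978) = 3.222 °C.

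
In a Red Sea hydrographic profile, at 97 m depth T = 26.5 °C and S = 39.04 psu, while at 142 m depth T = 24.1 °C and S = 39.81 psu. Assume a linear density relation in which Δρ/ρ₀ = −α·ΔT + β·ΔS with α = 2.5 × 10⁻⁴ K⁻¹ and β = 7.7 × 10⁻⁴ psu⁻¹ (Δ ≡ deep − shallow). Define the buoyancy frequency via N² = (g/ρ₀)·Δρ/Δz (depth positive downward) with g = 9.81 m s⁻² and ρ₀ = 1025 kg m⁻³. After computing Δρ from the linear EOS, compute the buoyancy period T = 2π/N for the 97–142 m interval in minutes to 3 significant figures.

6.49 min

ΔT = -2.4 K, ΔS = +0.77 psu (deep − shallow).
Δρ/ρ₀ = −αΔT + βΔS = 6.00 × 10⁻⁴ + 5.929 × 10⁻⁴ = 1.1929 × 10⁻³, so Δρ ≈ 1.223 kg m⁻³.
N² = (g/ρ₀)·Δρ/Δz = g·(Δρ/ρ₀)/Δz = 9.81 × 1.1929 × 10⁻³ / 45 = 2.6005 × 10⁻⁴ s⁻².
N = √(2.6005 × 10⁻⁴) = 0.016126 rad s⁻¹ → T = 2π/N = 389.63 s = 6.4938 min ≈ 6.49 min.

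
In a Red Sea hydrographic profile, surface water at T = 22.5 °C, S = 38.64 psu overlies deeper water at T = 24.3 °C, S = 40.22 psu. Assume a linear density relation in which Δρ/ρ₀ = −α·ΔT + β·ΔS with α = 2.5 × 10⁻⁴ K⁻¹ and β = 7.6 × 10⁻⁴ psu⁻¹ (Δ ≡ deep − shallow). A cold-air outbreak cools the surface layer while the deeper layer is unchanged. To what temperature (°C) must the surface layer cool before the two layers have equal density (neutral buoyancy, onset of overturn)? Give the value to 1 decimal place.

Neutral buoyancy requires Δρ = 0, i.e. −α(T_deep − T_surf′) + β(S_deep − S_surf) = 0.
T_surf′ = T_deep − (β/α)·ΔS = 24.3 − (7.6 × 10⁻⁴/2.5 × 10⁻⁴)·(+1.58) = 19.497 °C.
Cooling required: 22.5 − (19.497) = 3.003 °C.

19.5 °C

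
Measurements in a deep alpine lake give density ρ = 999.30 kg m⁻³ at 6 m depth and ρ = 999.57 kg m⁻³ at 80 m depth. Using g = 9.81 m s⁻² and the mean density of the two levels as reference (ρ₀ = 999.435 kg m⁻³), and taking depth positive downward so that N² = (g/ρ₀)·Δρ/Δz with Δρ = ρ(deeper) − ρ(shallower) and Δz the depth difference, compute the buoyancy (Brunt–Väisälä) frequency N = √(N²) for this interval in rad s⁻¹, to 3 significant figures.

5.98 × 10⁻³ rad s⁻¹

Δρ = 999.57 − 999.30 = 0.27 kg m⁻³ over Δz = 80 − 6 = 74 m.
N² = (9.81/999.435) × (0.27/74) = 3.5813 × 10⁻⁵ s⁻².
N = √(3.5813 × 10⁻⁵) = 5.9844 × 10⁻³ rad s⁻¹ ≈ 5.98 × 10⁻³ rad s⁻¹.
A positive N² confirms static stability across the interval.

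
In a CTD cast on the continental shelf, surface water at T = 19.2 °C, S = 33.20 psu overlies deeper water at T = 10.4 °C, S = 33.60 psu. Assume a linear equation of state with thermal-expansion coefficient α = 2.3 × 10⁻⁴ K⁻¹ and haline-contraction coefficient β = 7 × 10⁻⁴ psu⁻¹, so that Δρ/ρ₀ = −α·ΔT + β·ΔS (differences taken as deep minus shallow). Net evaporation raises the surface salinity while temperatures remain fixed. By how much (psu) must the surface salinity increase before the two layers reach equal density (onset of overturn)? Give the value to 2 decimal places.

3.29 psu

Neutral buoyancy requires −α(T_deep − T_surf) + β(S_deep − S_surf′) = 0.
S_surf′ = S_deep − (α/β)·ΔT = 33.60 − (2.3 × 10⁻⁴/7 × 10⁻⁴)·(-8.8) = 36.4914 psu.
Increase required: 36.4914 − 33.20 = 3.2914 psu.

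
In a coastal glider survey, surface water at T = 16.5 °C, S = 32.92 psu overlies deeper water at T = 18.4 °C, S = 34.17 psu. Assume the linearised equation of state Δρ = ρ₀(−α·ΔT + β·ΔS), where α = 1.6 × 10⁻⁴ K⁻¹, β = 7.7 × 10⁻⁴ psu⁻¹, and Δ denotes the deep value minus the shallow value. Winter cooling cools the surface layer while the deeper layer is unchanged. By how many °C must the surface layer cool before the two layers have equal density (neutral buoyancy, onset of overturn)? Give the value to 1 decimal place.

Neutral buoyancy requires Δρ = 0, i.e. −α(T_deep − T_surf′) + β(S_deep − S_surf) = 0.
T_surf′ = T_deep − (β/α)·ΔS = 18.4 − (7.7 × 10⁻⁴/1.6 × 10⁻⁴)·(+1.25) = 12.384 °C.
Cooling required: 16.5 − (12.384) = 4.116 °C.

4.1 °C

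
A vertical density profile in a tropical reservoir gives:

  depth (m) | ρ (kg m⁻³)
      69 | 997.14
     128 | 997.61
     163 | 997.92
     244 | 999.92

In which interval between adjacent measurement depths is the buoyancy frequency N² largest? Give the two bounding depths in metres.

Compute the density gradient over each adjacent pair:
  69–128 m: Δρ/Δz = 0.47/59 = 8.0 × 10⁻³ kg m⁻⁴
  128–163 m: Δρ/Δz = 0.31/35 = 8.9 × 10⁻³ kg m⁻⁴
  163–244 m: Δρ/Δz = 2.00/81 = 0.025 kg m⁻⁴
The largest gradient is in the 163–244 m interval — the pycnocline.

163–244 m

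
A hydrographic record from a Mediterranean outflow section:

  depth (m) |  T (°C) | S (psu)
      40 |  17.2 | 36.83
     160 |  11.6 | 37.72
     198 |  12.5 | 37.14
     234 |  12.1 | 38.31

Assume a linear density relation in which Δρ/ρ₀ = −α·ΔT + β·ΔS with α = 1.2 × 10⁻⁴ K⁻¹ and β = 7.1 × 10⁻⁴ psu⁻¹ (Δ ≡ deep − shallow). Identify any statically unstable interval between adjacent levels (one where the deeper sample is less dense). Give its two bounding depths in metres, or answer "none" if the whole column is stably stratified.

160–198 m

Evaluate Δρ/ρ₀ = −αΔT + βΔS across each adjacent pair:
  40–160 m: −αΔT+βΔS = −(1.2 × 10⁻⁴)(-5.6)+(7.1 × 10⁻⁴)(+0.89) = 1.3 × 10⁻³ → stable
  160–198 m: −αΔT+βΔS = −(1.2 × 10⁻⁴)(+0.9)+(7.1 × 10⁻⁴)(-0.58) = -5.2 × 10⁻⁴ → UNSTABLE
  198–234 m: −αΔT+βΔS = −(1.2 × 10⁻⁴)(-0.4)+(7.1 × 10⁻⁴)(+1.17) = 8.8 × 10⁻⁴ → stable
The 160–198 m interval has Δρ < 0: lighter water underlies denser water.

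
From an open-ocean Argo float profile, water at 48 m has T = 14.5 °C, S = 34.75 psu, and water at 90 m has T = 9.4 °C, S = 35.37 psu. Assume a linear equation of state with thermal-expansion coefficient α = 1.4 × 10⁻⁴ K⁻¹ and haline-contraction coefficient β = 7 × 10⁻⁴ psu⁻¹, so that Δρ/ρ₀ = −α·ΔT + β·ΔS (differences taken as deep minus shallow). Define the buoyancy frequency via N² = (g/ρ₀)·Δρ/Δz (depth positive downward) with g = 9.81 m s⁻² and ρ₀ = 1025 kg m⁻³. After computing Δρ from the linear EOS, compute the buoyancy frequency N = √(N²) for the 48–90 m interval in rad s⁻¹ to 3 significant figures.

ΔT = -5.1 K, ΔS = +0.62 psu (deep − shallow).
Δρ/ρ₀ = −αΔT + βΔS = 7.14 × 10⁻⁴ + 4.34 × 10⁻⁴ = 1.148 × 10⁻³, so Δρ ≈ 1.177 kg m⁻³.
N² = (g/ρ₀)·Δρ/Δz = g·(Δρ/ρ₀)/Δz = 9.81 × 1.148 × 10⁻³ / 42 = 2.6814 × 10⁻⁴ s⁻².
N = √(2.6814 × 10⁻⁴) = 0.016375 rad s⁻¹ ≈ 0.0164 rad s⁻¹.

0.0164 rad s⁻¹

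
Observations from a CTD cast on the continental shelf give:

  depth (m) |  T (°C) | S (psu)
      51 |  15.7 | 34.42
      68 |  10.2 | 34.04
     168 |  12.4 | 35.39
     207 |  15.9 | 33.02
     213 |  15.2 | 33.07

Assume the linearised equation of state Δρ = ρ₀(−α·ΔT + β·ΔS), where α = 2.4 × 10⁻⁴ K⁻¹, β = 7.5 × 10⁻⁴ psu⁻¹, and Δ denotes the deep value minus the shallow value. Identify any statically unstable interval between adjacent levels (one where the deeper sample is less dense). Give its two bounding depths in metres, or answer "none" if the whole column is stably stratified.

Evaluate Δρ/ρ₀ = −αΔT + βΔS across each adjacent pair:
  51–68 m: −αΔT+βΔS = −(2.4 × 10⁻⁴)(-5.5)+(7.5 × 10⁻⁴)(-0.38) = 1.0 × 10⁻³ → stable
  68–168 m: −αΔT+βΔS = −(2.4 × 10⁻⁴)(+2.2)+(7.5 × 10⁻⁴)(+1.35) = 4.8 × 10⁻⁴ → stable
  168–207 m: −αΔT+βΔS = −(2.4 × 10⁻⁴)(+3.5)+(7.5 × 10⁻⁴)(-2.37) = -2.6 × 10⁻³ → UNSTABLE
  207–213 m: −αΔT+βΔS = −(2.4 × 10⁻⁴)(-0.7)+(7.5 × 10⁻⁴)(+0.05) = 2.1 × 10⁻⁴ → stable
The 168–207 m interval has Δρ < 0: lighter water underlies denser water.

168–207 m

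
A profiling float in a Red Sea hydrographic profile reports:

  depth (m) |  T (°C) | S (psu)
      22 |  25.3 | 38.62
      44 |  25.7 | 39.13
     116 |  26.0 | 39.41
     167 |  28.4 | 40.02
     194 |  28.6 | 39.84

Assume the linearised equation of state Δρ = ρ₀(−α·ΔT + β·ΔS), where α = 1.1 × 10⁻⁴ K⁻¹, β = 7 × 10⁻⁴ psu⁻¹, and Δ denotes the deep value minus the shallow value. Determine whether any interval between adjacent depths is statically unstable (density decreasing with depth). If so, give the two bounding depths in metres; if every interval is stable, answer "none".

Evaluate Δρ/ρ₀ = −αΔT + βΔS across each adjacent pair:
  22–44 m: −αΔT+βΔS = −(1.1 × 10⁻⁴)(+0.4)+(7 × 10⁻⁴)(+0.51) = 3.1 × 10⁻⁴ → stable
  44–116 m: −αΔT+βΔS = −(1.1 × 10⁻⁴)(+0.3)+(7 × 10⁻⁴)(+0.28) = 1.6 × 10⁻⁴ → stable
  116–167 m: −αΔT+βΔS = −(1.1 × 10⁻⁴)(+2.4)+(7 × 10⁻⁴)(+0.61) = 1.6 × 10⁻⁴ → stable
  167–194 m: −αΔT+βΔS = −(1.1 × 10⁻⁴)(+0.2)+(7 × 10⁻⁴)(-0.18) = -1.5 × 10⁻⁴ → UNSTABLE
The 167–194 m interval has Δρ < 0: lighter water underlies denser water.

167–194 m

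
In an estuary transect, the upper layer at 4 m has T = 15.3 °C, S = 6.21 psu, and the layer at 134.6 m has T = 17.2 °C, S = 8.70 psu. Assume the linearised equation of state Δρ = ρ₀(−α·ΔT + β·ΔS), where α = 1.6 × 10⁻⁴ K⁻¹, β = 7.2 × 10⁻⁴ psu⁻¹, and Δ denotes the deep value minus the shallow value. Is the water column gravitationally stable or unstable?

ΔT = 17.2 − 15.3 = +1.9 K and ΔS = 8.70 − 6.21 = +2.49 psu (deep − shallow).
−αΔT = -3.04 × 10⁻⁴; βΔS = 1.7928 × 10⁻³; sum Δρ/ρ₀ = 1.4888 × 10⁻³.
Δρ/ρ₀ > 0, so Δρ > 0: deeper water is denser → statically stable.

stable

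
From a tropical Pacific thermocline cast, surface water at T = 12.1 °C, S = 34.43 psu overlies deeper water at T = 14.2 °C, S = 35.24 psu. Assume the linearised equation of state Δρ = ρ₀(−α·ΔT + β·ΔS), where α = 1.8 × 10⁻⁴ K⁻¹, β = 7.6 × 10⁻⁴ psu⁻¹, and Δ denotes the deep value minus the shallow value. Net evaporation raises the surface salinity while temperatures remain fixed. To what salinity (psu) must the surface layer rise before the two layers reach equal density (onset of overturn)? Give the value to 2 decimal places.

Neutral buoyancy requires −α(T_deep − T_surf) + β(S_deep − S_surf′) = 0.
S_surf′ = S_deep − (α/β)·ΔT = 35.24 − (1.8 × 10⁻⁴/7.6 × 10⁻⁴)·(+2.1) = 34.7426 psu.
Increase required: 34.7426 − 34.43 = 0.3126 psu.

34.74 psu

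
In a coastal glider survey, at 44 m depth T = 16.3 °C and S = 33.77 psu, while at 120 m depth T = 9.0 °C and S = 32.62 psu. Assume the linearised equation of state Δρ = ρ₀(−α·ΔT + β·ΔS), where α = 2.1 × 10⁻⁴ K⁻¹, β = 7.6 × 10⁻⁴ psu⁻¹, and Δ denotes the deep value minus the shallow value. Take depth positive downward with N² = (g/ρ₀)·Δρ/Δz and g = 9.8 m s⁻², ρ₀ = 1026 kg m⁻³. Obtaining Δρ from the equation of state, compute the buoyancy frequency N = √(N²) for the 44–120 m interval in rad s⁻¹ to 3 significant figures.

ΔT = -7.3 K, ΔS = -1.15 psu (deep − shallow).
Δρ/ρ₀ = −αΔT + βΔS = 1.533 × 10⁻³ − 8.74 × 10⁻⁴ = 6.59 × 10⁻⁴, so Δρ ≈ 0.6761 kg m⁻³.
N² = (g/ρ₀)·Δρ/Δz = g·(Δρ/ρ₀)/Δz = 9.8 × 6.59 × 10⁻⁴ / 76 = 8.4976 × 10⁻⁵ s⁻².
N = √(8.4976 × 10⁻⁵) = 9.2182 × 10⁻³ rad s⁻¹ ≈ 9.22 × 10⁻³ rad s⁻¹.

9.22 × 10⁻³ rad s⁻¹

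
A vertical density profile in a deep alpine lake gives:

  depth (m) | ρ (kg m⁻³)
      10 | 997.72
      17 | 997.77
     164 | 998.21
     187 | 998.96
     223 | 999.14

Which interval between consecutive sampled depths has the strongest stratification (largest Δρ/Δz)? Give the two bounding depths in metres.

Compute the density gradient over each adjacent pair:
  10–17 m: Δρ/Δz = 0.05/7 = 7.1 × 10⁻³ kg m⁻⁴
  17–164 m: Δρ/Δz = 0.44/147 = 3.0 × 10⁻³ kg m⁻⁴
  164–187 m: Δρ/Δz = 0.75/23 = 0.033 kg m⁻⁴
  187–223 m: Δρ/Δz = 0.18/36 = 5.0 × 10⁻³ kg m⁻⁴
The largest gradient is in the 164–187 m interval — the pycnocline.

164–187 m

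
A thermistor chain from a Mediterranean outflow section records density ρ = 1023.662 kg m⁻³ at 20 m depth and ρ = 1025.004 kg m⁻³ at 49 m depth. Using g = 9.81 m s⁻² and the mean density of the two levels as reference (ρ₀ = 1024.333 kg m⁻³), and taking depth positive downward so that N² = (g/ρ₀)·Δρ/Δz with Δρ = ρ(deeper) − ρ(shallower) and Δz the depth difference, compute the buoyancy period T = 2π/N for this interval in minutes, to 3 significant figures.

Δρ = 1025.004 − 1023.662 = 1.342 kg m⁻³ over Δz = 49 − 20 = 29 m.
N² = (9.81/1024.333) × (1.342/29) = 4.4318 × 10⁻⁴ s⁻².
N = √(4.4318 × 10⁻⁴) = 0.021052 rad s⁻¹, so T = 2π/N = 298.46 s = 4.9743 min ≈ 4.97 min.
N² > 0, so the interval is statically stable.

4.97 min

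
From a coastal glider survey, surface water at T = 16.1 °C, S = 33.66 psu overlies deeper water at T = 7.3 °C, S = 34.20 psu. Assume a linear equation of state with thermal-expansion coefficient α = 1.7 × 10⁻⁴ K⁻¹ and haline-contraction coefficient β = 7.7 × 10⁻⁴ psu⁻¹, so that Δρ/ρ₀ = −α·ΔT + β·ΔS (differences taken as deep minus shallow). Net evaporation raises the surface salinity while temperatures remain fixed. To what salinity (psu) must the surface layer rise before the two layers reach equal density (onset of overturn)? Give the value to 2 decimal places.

36.14 psu

Neutral buoyancy requires −α(T_deep − T_surf) + β(S_deep − S_surf′) = 0.
S_surf′ = S_deep − (α/β)·ΔT = 34.20 − (1.7 × 10⁻⁴/7.7 × 10⁻⁴)·(-8.8) = 36.1429 psu.
Increase required: 36.1429 − 33.66 = 2.4829 psu.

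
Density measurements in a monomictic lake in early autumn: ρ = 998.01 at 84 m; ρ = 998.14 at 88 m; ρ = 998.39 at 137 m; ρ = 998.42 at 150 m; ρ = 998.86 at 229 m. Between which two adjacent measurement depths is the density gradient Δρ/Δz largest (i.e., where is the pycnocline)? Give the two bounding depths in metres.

Compute the density gradient over each adjacent pair:
  84–88 m: Δρ/Δz = 0.13/4 = 0.033 kg m⁻⁴
  88–137 m: Δρ/Δz = 0.25/49 = 5.1 × 10⁻³ kg m⁻⁴
  137–150 m: Δρ/Δz = 0.03/13 = 2.3 × 10⁻³ kg m⁻⁴
  150–229 m: Δρ/Δz = 0.44/79 = 5.6 × 10⁻³ kg m⁻⁴
The largest gradient is in the 84–88 m interval — the pycnocline.

84–88 m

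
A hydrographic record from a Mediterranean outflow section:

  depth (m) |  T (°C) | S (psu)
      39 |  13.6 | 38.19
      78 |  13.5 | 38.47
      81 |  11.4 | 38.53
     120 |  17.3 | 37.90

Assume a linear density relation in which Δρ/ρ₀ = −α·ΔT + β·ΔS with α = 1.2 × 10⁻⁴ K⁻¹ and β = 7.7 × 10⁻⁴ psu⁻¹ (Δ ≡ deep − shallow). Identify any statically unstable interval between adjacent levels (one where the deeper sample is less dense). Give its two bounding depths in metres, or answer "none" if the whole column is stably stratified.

Evaluate Δρ/ρ₀ = −αΔT + βΔS across each adjacent pair:
  39–78 m: −αΔT+βΔS = −(1.2 × 10⁻⁴)(-0.1)+(7.7 × 10⁻⁴)(+0.28) = 2.3 × 10⁻⁴ → stable
  78–81 m: −αΔT+βΔS = −(1.2 × 10⁻⁴)(-2.1)+(7.7 × 10⁻⁴)(+0.06) = 3.0 × 10⁻⁴ → stable
  81–120 m: −αΔT+βΔS = −(1.2 × 10⁻⁴)(+5.9)+(7.7 × 10⁻⁴)(-0.63) = -1.2 × 10⁻³ → UNSTABLE
The 81–120 m interval has Δρ < 0: lighter water underlies denser water.

81–120 m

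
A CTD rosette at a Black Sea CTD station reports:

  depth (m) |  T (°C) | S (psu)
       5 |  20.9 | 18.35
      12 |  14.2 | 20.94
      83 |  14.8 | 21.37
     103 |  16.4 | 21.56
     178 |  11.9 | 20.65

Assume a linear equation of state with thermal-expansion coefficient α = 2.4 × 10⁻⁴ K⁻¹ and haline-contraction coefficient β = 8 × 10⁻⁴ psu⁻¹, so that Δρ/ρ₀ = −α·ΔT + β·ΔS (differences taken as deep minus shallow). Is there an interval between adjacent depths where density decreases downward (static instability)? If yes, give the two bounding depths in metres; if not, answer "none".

Evaluate Δρ/ρ₀ = −αΔT + βΔS across each adjacent pair:
  5–12 m: −αΔT+βΔS = −(2.4 × 10⁻⁴)(-6.7)+(8 × 10⁻⁴)(+2.59) = 3.7 × 10⁻³ → stable
  12–83 m: −αΔT+βΔS = −(2.4 × 10⁻⁴)(+0.6)+(8 × 10⁻⁴)(+0.43) = 2.0 × 10⁻⁴ → stable
  83–103 m: −αΔT+βΔS = −(2.4 × 10⁻⁴)(+1.6)+(8 × 10⁻⁴)(+0.19) = -2.3 × 10⁻⁴ → UNSTABLE
  103–178 m: −αΔT+βΔS = −(2.4 × 10⁻⁴)(-4.5)+(8 × 10⁻⁴)(-0.91) = 3.5 × 10⁻⁴ → stable
The 83–103 m interval has Δρ < 0: lighter water underlies denser water.

83–103 m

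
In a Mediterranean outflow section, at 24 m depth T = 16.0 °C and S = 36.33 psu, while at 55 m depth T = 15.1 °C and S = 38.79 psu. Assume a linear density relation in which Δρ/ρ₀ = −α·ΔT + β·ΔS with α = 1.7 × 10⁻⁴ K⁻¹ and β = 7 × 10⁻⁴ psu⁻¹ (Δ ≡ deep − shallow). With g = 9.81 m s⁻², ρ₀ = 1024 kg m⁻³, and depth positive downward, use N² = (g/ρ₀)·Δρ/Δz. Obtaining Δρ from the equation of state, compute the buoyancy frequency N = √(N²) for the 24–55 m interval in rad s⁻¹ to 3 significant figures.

0.0244 rad s⁻¹

ΔT = -0.9 K, ΔS = +2.46 psu (deep − shallow).
Δρ/ρ₀ = −αΔT + βΔS = 1.53 × 10⁻⁴ + 1.722 × 10⁻³ = 1.875 × 10⁻³, so Δρ ≈ 1.920 kg m⁻³.
N² = (g/ρ₀)·Δρ/Δz = g·(Δρ/ρ₀)/Δz = 9.81 × 1.875 × 10⁻³ / 31 = 5.9335 × 10⁻⁴ s⁻².
N = √(5.9335 × 10⁻⁴) = 0.024359 rad s⁻¹ ≈ 0.0244 rad s⁻¹.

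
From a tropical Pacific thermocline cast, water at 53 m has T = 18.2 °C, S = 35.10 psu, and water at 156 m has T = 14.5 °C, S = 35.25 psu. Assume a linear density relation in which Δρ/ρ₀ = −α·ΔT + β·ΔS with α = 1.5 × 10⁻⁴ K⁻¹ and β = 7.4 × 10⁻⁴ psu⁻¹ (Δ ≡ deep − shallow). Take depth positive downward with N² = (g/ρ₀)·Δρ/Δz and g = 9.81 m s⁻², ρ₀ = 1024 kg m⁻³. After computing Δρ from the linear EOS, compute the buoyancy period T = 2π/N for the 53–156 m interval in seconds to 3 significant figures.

789 s

ΔT = -3.7 K, ΔS = +0.15 psu (deep − shallow).
Δρ/ρ₀ = −αΔT + βΔS = 5.55 × 10⁻⁴ + 1.11 × 10⁻⁴ = 6.66 × 10⁻⁴, so Δρ ≈ 0.6820 kg m⁻³.
N² = (g/ρ₀)·Δρ/Δz = g·(Δρ/ρ₀)/Δz = 9.81 × 6.66 × 10⁻⁴ / 103 = 6.3432 × 10⁻⁵ s⁻².
N = √(6.3432 × 10⁻⁵) = 7.9644 × 10⁻³ rad s⁻¹ → T = 2π/N = 788.91 s ≈ 789 s.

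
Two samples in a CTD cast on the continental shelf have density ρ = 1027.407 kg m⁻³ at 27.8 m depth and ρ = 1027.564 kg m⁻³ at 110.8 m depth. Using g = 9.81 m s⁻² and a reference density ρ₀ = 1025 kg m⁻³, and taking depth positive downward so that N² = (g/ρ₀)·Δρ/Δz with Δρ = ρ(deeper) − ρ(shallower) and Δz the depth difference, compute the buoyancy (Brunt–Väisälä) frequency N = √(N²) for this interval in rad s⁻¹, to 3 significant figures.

Δρ = 1027.564 − 1027.407 = 0.157 kg m⁻³ over Δz = 110.8 − 27.8 = 83 m.
N² = (9.81/1025) × (0.157/83) = 1.8104 × 10⁻⁵ s⁻².
N = √(1.8104 × 10⁻⁵) = 4.2549 × 10⁻³ rad s⁻¹ ≈ 4.25 × 10⁻³ rad s⁻¹.

4.25 × 10⁻³ rad s⁻¹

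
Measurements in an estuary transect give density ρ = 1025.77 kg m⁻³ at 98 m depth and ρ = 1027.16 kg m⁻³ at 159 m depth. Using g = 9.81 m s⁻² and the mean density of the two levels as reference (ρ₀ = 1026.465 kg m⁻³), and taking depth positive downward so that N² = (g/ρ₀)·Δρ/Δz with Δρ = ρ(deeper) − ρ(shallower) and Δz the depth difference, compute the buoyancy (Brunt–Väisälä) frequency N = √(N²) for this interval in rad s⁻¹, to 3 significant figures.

0.0148 rad s⁻¹

Δρ = 1027.16 − 1025.77 = 1.39 kg m⁻³ over Δz = 159 − 98 = 61 m.
N² = (9.81/1026.465) × (1.39/61) = 2.1778 × 10⁻⁴ s⁻².
N = √(2.1778 × 10⁻⁴) = 0.014757 rad s⁻¹ ≈ 0.0148 rad s⁻¹.
Since Δρ > 0 the layer is stably stratified.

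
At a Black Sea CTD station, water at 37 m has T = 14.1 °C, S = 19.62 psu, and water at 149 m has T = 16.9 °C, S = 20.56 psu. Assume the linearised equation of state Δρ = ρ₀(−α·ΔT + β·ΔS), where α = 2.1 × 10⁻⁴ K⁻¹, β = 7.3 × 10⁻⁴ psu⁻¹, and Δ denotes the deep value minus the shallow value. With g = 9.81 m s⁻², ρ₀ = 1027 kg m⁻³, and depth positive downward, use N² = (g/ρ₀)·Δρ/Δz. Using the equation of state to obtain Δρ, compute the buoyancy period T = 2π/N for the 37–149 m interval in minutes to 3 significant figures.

ΔT = +2.8 K, ΔS = +0.94 psu (deep − shallow).
Δρ/ρ₀ = −αΔT + βΔS = -5.88 × 10⁻⁴ + 6.862 × 10⁻⁴ = 9.82 × 10⁻⁵, so Δρ ≈ 0.1009 kg m⁻³.
N² = (g/ρ₀)·Δρ/Δz = g·(Δρ/ρ₀)/Δz = 9.81 × 9.82 × 10⁻⁵ / 112 = 8.6013 × 10⁻⁶ s⁻².
N = √(8.6013 × 10⁻⁶) = 2.9328 × 10⁻³ rad s⁻¹ → T = 2π/N = 2.1424 × 10³ s = 35.707 min ≈ 35.7 min.

35.7 min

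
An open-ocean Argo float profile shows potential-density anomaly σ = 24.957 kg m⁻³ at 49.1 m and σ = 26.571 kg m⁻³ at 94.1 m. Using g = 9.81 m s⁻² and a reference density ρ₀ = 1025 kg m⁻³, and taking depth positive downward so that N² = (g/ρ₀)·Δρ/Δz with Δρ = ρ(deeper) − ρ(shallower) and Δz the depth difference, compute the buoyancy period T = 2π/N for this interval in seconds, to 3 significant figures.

339 s

Δρ = 1026.571 − 1024.957 = 1.614 kg m⁻³ over Δz = 94.1 − 49.1 = 45 m.
N² = (9.81/1025) × (1.614/45) = 3.4327 × 10⁻⁴ s⁻².
N = √(3.4327 × 10⁻⁴) = 0.018528 rad s⁻¹, so T = 2π/N = 339.12 s ≈ 339 s.
N² > 0, so the interval is statically stable.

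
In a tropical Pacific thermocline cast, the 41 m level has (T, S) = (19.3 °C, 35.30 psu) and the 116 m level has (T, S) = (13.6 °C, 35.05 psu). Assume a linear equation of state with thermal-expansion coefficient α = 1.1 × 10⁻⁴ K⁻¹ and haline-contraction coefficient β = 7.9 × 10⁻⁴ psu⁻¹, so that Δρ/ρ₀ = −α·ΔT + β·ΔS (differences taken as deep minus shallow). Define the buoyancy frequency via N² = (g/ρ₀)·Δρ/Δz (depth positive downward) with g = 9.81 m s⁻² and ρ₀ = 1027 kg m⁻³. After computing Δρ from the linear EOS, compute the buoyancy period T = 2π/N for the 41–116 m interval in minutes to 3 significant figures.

14.0 min

ΔT = -5.7 K, ΔS = -0.25 psu (deep − shallow).
Δρ/ρ₀ = −αΔT + βΔS = 6.27 × 10⁻⁴ − 1.975 × 10⁻⁴ = 4.295 × 10⁻⁴, so Δρ ≈ 0.4411 kg m⁻³.
N² = (g/ρ₀)·Δρ/Δz = g·(Δρ/ρ₀)/Δz = 9.81 × 4.295 × 10⁻⁴ / 75 = 5.6179 × 10⁻⁵ s⁻².
N = √(5.6179 × 10⁻⁵) = 7.4953 × 10⁻³ rad s⁻¹ → T = 2π/N = 838.28 s = 13.971 min ≈ 14.0 min.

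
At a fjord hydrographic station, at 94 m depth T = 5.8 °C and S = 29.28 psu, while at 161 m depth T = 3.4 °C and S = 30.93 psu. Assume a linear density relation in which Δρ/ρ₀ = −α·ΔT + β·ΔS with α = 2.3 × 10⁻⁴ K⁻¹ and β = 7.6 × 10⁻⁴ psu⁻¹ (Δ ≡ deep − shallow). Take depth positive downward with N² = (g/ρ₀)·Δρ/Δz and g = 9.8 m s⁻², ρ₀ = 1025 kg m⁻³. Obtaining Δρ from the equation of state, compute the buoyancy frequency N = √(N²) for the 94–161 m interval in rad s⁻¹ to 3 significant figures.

ΔT = -2.4 K, ΔS = +1.65 psu (deep − shallow).
Δρ/ρ₀ = −αΔT + βΔS = 5.52 × 10⁻⁴ + 1.254 × 10⁻³ = 1.806 × 10⁻³, so Δρ ≈ 1.851 kg m⁻³.
N² = (g/ρ₀)·Δρ/Δz = g·(Δρ/ρ₀)/Δz = 9.8 × 1.806 × 10⁻³ / 67 = 2.6416 × 10⁻⁴ s⁻².
N = √(2.6416 × 10⁻⁴) = 0.016253 rad s⁻¹ ≈ 0.0163 rad s⁻¹.

0.0163 rad s⁻¹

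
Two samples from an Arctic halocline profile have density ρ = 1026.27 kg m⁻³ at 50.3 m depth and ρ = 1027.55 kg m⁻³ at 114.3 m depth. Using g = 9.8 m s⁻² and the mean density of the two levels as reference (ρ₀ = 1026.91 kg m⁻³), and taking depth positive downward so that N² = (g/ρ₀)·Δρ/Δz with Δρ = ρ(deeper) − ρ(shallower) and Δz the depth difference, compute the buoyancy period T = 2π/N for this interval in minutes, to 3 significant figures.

Δρ = 1027.55 − 1026.27 = 1.28 kg m⁻³ over Δz = 114.3 − 50.3 = 64 m.
N² = (9.8/1026.91) × (1.28/64) = 1.9086 × 10⁻⁴ s⁻².
N = √(1.9086 × 10⁻⁴) = 0.013815 rad s⁻¹, so T = 2π/N = 454.81 s = 7.5802 min ≈ 7.58 min.

7.58 min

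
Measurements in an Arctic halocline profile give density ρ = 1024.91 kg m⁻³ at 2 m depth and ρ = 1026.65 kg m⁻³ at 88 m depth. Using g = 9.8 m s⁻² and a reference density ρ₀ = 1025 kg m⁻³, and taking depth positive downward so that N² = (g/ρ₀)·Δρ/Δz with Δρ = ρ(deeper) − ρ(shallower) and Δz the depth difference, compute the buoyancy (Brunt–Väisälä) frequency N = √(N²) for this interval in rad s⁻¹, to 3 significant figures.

Δρ = 1026.65 − 1024.91 = 1.74 kg m⁻³ over Δz = 88 − 2 = 86 m.
N² = (9.8/1025) × (1.74/86) = 1.9344 × 10⁻⁴ s⁻².
N = √(1.9344 × 10⁻⁴) = 0.013908 rad s⁻¹ ≈ 0.0139 rad s⁻¹.
A positive N² confirms static stability across the interval.

0.0139 rad s⁻¹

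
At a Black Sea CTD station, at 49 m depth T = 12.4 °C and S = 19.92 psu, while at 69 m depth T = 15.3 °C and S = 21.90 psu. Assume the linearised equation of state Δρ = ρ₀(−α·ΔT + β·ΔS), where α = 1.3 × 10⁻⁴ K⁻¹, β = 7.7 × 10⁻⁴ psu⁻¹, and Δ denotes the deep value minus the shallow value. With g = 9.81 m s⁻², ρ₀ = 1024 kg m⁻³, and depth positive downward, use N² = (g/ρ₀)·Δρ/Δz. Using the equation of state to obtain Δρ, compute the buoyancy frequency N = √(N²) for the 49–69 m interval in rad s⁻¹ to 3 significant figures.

0.0237 rad s⁻¹

ΔT = +2.9 K, ΔS = +1.98 psu (deep − shallow).
Δρ/ρ₀ = −αΔT + βΔS = -3.77 × 10⁻⁴ + 1.5246 × 10⁻³ = 1.1476 × 10⁻³, so Δρ ≈ 1.175 kg m⁻³.
N² = (g/ρ₀)·Δρ/Δz = g·(Δρ/ρ₀)/Δz = 9.81 × 1.1476 × 10⁻³ / 20 = 5.6290 × 10⁻⁴ s⁻².
N = √(5.6290 × 10⁻⁴) = 0.023726 rad s⁻¹ ≈ 0.0237 rad s⁻¹.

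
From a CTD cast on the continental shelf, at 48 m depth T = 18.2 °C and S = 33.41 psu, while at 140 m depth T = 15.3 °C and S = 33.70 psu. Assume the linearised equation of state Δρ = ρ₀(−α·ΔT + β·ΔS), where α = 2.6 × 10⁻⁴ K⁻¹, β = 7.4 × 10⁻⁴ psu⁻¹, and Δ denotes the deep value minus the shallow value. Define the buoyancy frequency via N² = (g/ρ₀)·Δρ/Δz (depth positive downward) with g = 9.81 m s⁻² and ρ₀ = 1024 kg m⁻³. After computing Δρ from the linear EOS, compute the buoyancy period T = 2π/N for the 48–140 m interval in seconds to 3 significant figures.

618 s

ΔT = -2.9 K, ΔS = +0.29 psu (deep − shallow).
Δρ/ρ₀ = −αΔT + βΔS = 7.54 × 10⁻⁴ + 2.146 × 10⁻⁴ = 9.686 × 10⁻⁴, so Δρ ≈ 0.9918 kg m⁻³.
N² = (g/ρ₀)·Δρ/Δz = g·(Δρ/ρ₀)/Δz = 9.81 × 9.686 × 10⁻⁴ / 92 = 1.0328 × 10⁻⁴ s⁻².
N = √(1.0328 × 10⁻⁴) = 0.010163 rad s⁻¹ → T = 2π/N = 618.24 s ≈ 618 s.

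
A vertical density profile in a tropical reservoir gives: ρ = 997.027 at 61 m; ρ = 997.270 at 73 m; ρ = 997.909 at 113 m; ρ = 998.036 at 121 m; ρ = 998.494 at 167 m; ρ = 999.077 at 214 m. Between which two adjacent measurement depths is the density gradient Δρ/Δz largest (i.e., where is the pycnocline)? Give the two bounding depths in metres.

Compute the density gradient over each adjacent pair:
  61–73 m: Δρ/Δz = 0.243/12 = 0.020 kg m⁻⁴
  73–113 m: Δρ/Δz = 0.639/40 = 0.016 kg m⁻⁴
  113–121 m: Δρ/Δz = 0.127/8 = 0.016 kg m⁻⁴
  121–167 m: Δρ/Δz = 0.458/46 = 0.010 kg m⁻⁴
  167–214 m: Δρ/Δz = 0.583/47 = 0.012 kg m⁻⁴
The largest gradient is in the 61–73 m interval — the pycnocline.

61–73 m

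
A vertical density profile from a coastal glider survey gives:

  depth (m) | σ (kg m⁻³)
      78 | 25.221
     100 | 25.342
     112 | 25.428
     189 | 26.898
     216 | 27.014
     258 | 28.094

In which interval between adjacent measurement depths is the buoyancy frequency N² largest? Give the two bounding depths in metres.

216–258 m

Compute the density gradient over each adjacent pair:
  78–100 m: Δρ/Δz = 0.121/22 = 5.5 × 10⁻³ kg m⁻⁴
  100–112 m: Δρ/Δz = 0.086/12 = 7.2 × 10⁻³ kg m⁻⁴
  112–189 m: Δρ/Δz = 1.470/77 = 0.019 kg m⁻⁴
  189–216 m: Δρ/Δz = 0.116/27 = 4.3 × 10⁻³ kg m⁻⁴
  216–258 m: Δρ/Δz = 1.080/42 = 0.026 kg m⁻⁴
The largest gradient is in the 216–258 m interval — the pycnocline.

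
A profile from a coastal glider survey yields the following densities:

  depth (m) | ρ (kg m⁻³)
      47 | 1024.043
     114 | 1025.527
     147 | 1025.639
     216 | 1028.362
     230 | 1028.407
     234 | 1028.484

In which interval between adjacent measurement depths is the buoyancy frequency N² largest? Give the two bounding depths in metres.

147–216 m

Compute the density gradient over each adjacent pair:
  47–114 m: Δρ/Δz = 1.484/67 = 0.022 kg m⁻⁴
  114–147 m: Δρ/Δz = 0.112/33 = 3.4 × 10⁻³ kg m⁻⁴
  147–216 m: Δρ/Δz = 2.723/69 = 0.039 kg m⁻⁴
  216–230 m: Δρ/Δz = 0.045/14 = 3.2 × 10⁻³ kg m⁻⁴
  230–234 m: Δρ/Δz = 0.077/4 = 0.019 kg m⁻⁴
The largest gradient is in the 147–216 m interval — the pycnocline.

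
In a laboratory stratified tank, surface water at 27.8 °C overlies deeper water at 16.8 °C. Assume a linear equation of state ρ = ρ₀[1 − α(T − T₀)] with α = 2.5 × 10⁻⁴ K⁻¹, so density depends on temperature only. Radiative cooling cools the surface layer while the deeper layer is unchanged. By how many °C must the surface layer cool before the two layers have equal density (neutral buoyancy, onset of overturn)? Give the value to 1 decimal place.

With temperature the only control, equal density requires T_surf′ = T_deep.
T_surf′ = 16.8 °C.
Cooling required: 27.8 − 16.8 = 11.0 °C.

11.0 °C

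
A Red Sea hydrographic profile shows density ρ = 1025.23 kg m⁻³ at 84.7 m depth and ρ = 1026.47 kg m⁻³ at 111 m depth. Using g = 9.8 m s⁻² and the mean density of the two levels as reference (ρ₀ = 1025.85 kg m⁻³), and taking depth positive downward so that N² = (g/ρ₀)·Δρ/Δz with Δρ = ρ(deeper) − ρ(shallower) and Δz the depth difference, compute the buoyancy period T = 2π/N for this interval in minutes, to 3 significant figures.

Δρ = 1026.47 − 1025.23 = 1.24 kg m⁻³ over Δz = 111 − 84.7 = 26.3 m.
N² = (9.8/1025.85) × (1.24/26.3) = 4.5041 × 10⁻⁴ s⁻².
N = √(4.5041 × 10⁻⁴) = 0.021223 rad s⁻¹, so T = 2π/N = 296.06 s = 4.9343 min ≈ 4.93 min.

4.93 min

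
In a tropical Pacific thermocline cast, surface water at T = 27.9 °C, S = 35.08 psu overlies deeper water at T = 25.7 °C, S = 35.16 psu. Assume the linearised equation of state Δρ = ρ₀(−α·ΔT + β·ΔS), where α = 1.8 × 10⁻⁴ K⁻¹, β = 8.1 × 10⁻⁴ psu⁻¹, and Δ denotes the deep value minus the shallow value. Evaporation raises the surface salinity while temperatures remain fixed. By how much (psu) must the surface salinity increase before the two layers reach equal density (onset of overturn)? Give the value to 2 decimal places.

Neutral buoyancy requires −α(T_deep − T_surf) + β(S_deep − S_surf′) = 0.
S_surf′ = S_deep − (α/β)·ΔT = 35.16 − (1.8 × 10⁻⁴/8.1 × 10⁻⁴)·(-2.2) = 35.6489 psu.
Increase required: 35.6489 − 35.08 = 0.5689 psu.

0.57 psu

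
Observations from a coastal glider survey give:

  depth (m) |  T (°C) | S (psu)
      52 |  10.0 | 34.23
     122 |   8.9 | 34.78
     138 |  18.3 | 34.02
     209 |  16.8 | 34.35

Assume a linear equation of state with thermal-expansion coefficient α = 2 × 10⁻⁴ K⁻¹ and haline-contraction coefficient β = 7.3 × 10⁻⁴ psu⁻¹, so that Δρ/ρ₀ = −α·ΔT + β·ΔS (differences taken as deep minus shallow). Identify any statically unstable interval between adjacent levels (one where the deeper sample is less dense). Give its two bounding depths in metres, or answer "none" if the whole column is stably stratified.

Evaluate Δρ/ρ₀ = −αΔT + βΔS across each adjacent pair:
  52–122 m: −αΔT+βΔS = −(2 × 10⁻⁴)(-1.1)+(7.3 × 10⁻⁴)(+0.55) = 6.2 × 10⁻⁴ → stable
  122–138 m: −αΔT+βΔS = −(2 × 10⁻⁴)(+9.4)+(7.3 × 10⁻⁴)(-0.76) = -2.4 × 10⁻³ → UNSTABLE
  138–209 m: −αΔT+βΔS = −(2 × 10⁻⁴)(-1.5)+(7.3 × 10⁻⁴)(+0.33) = 5.4 × 10⁻⁴ → stable
The 122–138 m interval has Δρ < 0: lighter water underlies denser water.

122–138 m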